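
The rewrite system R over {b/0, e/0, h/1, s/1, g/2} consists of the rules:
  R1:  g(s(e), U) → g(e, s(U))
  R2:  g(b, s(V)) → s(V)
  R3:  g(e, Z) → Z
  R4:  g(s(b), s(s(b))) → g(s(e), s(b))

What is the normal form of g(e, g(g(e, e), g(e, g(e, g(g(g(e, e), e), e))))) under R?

1. g(e, g(g(e, e), g(e, g(e, g(g(g(e, e), e), e)))))  →  g(g(e, e), g(e, g(e, g(g(g(e, e), e), e))))   [R3 at ε]
2. g(g(e, e), g(e, g(e, g(g(g(e, e), e), e))))  →  g(e, g(e, g(e, g(g(g(e, e), e), e))))   [R3 at 1]
3. g(e, g(e, g(e, g(g(g(e, e), e), e))))  →  g(e, g(e, g(g(g(e, e), e), e)))   [R3 at ε]
4. g(e, g(e, g(g(g(e, e), e), e)))  →  g(e, g(g(g(e, e), e), e))   [R3 at ε]
5. g(e, g(g(g(e, e), e), e))  →  g(g(g(e, e), e), e)   [R3 at ε]
6. g(g(g(e, e), e), e)  →  g(g(e, e), e)   [R3 at 1.1]
7. g(g(e, e), e)  →  g(e, e)   [R3 at 1]
8. g(e, e)  →  e   [R3 at ε]

e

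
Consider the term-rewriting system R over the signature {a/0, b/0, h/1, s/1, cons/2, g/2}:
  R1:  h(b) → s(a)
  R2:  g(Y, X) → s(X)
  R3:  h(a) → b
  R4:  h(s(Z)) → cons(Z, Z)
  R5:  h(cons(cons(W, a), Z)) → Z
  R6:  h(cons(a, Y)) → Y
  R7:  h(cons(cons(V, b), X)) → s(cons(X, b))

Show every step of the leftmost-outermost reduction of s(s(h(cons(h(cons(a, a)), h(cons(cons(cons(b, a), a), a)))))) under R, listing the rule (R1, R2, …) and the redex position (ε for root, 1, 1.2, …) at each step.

s(s(a))

1. s(s(h(cons(h(cons(a, a)), h(cons(cons(cons(b, a), a), a))))))  →  s(s(h(cons(a, h(cons(cons(cons(b, a), a), a))))))   [R6 at 1.1.1.1]
2. s(s(h(cons(a, h(cons(cons(cons(b, a), a), a))))))  →  s(s(h(cons(cons(cons(b, a), a), a))))   [R6 at 1.1]
3. s(s(h(cons(cons(cons(b, a), a), a))))  →  s(s(a))   [R5 at 1.1]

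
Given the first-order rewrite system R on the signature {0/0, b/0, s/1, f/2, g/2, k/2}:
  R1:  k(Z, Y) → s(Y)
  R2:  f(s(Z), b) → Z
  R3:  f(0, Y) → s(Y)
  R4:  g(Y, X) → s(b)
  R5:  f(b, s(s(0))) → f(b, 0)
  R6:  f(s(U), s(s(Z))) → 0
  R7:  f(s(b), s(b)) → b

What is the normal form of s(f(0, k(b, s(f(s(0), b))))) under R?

1. s(f(0, k(b, s(f(s(0), b)))))  →  s(s(k(b, s(f(s(0), b)))))   [R3 at 1]
2. s(s(k(b, s(f(s(0), b)))))  →  s(s(s(s(f(s(0), b)))))   [R1 at 1.1]
3. s(s(s(s(f(s(0), b)))))  →  s(s(s(s(0))))   [R2 at 1.1.1.1]

s(s(s(s(0))))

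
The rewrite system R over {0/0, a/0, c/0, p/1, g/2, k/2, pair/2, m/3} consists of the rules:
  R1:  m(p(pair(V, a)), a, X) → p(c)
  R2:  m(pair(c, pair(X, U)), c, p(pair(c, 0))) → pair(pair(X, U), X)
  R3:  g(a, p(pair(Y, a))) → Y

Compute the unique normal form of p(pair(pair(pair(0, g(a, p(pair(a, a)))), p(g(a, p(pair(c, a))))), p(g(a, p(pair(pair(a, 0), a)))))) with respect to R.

1. p(pair(pair(pair(0, g(a, p(pair(a, a)))), p(g(a, p(pair(c, a))))), p(g(a, p(pair(pair(a, 0), a))))))  →  p(pair(pair(pair(0, a), p(g(a, p(pair(c, a))))), p(g(a, p(pair(pair(a, 0), a))))))   [R3 at 1.1.1.2]
2. p(pair(pair(pair(0, a), p(g(a, p(pair(c, a))))), p(g(a, p(pair(pair(a, 0), a))))))  →  p(pair(pair(pair(0, a), p(c)), p(g(a, p(pair(pair(a, 0), a))))))   [R3 at 1.1.2.1]
3. p(pair(pair(pair(0, a), p(c)), p(g(a, p(pair(pair(a, 0), a))))))  →  p(pair(pair(pair(0, a), p(c)), p(pair(a, 0))))   [R3 at 1.2.1]

p(pair(pair(pair(0, a), p(c)), p(pair(a, 0))))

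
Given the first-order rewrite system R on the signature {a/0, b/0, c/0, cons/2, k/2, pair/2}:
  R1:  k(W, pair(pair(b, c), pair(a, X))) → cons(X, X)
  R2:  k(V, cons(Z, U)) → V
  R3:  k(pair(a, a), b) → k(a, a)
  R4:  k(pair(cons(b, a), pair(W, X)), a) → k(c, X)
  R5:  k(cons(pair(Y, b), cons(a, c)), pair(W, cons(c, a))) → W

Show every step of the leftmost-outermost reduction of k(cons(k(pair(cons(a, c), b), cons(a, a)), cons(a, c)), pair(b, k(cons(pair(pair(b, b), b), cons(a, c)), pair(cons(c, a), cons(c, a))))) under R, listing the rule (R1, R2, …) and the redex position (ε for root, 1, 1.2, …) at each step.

b

1. k(cons(k(pair(cons(a, c), b), cons(a, a)), cons(a, c)), pair(b, k(cons(pair(pair(b, b), b), cons(a, c)), pair(cons(c, a), cons(c, a)))))  →  k(cons(pair(cons(a, c), b), cons(a, c)), pair(b, k(cons(pair(pair(b, b), b), cons(a, c)), pair(cons(c, a), cons(c, a)))))   [R2 at 1.1]
2. k(cons(pair(cons(a, c), b), cons(a, c)), pair(b, k(cons(pair(pair(b, b), b), cons(a, c)), pair(cons(c, a), cons(c, a)))))  →  k(cons(pair(cons(a, c), b), cons(a, c)), pair(b, cons(c, a)))   [R5 at 2.2]
3. k(cons(pair(cons(a, c), b), cons(a, c)), pair(b, cons(c, a)))  →  b   [R5 at ε]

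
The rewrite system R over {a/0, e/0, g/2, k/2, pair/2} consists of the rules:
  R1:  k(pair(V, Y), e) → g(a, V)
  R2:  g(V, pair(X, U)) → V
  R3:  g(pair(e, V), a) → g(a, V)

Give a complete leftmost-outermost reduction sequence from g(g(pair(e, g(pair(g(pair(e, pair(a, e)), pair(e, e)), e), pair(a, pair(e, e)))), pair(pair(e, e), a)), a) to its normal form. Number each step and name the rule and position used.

a

1. g(g(pair(e, g(pair(g(pair(e, pair(a, e)), pair(e, e)), e), pair(a, pair(e, e)))), pair(pair(e, e), a)), a)  →  g(pair(e, g(pair(g(pair(e, pair(a, e)), pair(e, e)), e), pair(a, pair(e, e)))), a)   [R2 at 1]
2. g(pair(e, g(pair(g(pair(e, pair(a, e)), pair(e, e)), e), pair(a, pair(e, e)))), a)  →  g(a, g(pair(g(pair(e, pair(a, e)), pair(e, e)), e), pair(a, pair(e, e))))   [R3 at ε]
3. g(a, g(pair(g(pair(e, pair(a, e)), pair(e, e)), e), pair(a, pair(e, e))))  →  g(a, pair(g(pair(e, pair(a, e)), pair(e, e)), e))   [R2 at 2]
4. g(a, pair(g(pair(e, pair(a, e)), pair(e, e)), e))  →  a   [R2 at ε]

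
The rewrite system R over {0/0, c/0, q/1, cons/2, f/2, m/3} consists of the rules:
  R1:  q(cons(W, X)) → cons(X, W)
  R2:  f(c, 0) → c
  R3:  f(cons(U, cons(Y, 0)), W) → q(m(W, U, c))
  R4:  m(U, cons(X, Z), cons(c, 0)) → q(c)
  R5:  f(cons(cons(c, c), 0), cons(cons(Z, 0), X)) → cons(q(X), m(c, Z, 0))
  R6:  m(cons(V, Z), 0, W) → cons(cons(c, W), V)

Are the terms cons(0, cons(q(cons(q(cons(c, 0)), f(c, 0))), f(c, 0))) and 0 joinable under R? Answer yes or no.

no — NF(t₁) = cons(0, cons(cons(c, cons(0, c)), c)), NF(t₂) = 0

Reduce t₁ = cons(0, cons(q(cons(q(cons(c, 0)), f(c, 0))), f(c, 0))):
1. cons(0, cons(q(cons(q(cons(c, 0)), f(c, 0))), f(c, 0)))  →  cons(0, cons(cons(f(c, 0), q(cons(c, 0))), f(c, 0)))   [R1 at 2.1]
2. cons(0, cons(cons(f(c, 0), q(cons(c, 0))), f(c, 0)))  →  cons(0, cons(cons(c, q(cons(c, 0))), f(c, 0)))   [R2 at 2.1.1]
3. cons(0, cons(cons(c, q(cons(c, 0))), f(c, 0)))  →  cons(0, cons(cons(c, cons(0, c)), f(c, 0)))   [R1 at 2.1.2]
4. cons(0, cons(cons(c, cons(0, c)), f(c, 0)))  →  cons(0, cons(cons(c, cons(0, c)), c))   [R2 at 2.2]

Reduce t₂ = 0:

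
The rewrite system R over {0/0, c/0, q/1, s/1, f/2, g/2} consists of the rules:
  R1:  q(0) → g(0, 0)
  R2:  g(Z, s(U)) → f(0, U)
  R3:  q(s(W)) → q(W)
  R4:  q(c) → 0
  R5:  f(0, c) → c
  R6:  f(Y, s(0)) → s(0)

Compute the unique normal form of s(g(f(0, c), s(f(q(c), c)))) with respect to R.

1. s(g(f(0, c), s(f(q(c), c))))  →  s(f(0, f(q(c), c)))   [R2 at 1]
2. s(f(0, f(q(c), c)))  →  s(f(0, f(0, c)))   [R4 at 1.2.1]
3. s(f(0, f(0, c)))  →  s(f(0, c))   [R5 at 1.2]
4. s(f(0, c))  →  s(c)   [R5 at 1]

s(c)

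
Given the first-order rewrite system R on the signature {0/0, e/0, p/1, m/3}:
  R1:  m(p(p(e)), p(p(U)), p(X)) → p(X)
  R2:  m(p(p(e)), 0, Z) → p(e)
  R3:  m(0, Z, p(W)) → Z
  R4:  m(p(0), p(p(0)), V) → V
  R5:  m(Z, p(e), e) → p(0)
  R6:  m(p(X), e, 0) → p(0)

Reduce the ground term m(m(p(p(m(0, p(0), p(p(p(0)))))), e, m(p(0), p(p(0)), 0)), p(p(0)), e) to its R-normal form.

1. m(m(p(p(m(0, p(0), p(p(p(0)))))), e, m(p(0), p(p(0)), 0)), p(p(0)), e)  →  m(m(p(p(p(0))), e, m(p(0), p(p(0)), 0)), p(p(0)), e)   [R3 at 1.1.1.1]
2. m(m(p(p(p(0))), e, m(p(0), p(p(0)), 0)), p(p(0)), e)  →  m(m(p(p(p(0))), e, 0), p(p(0)), e)   [R4 at 1.3]
3. m(m(p(p(p(0))), e, 0), p(p(0)), e)  →  m(p(0), p(p(0)), e)   [R6 at 1]
4. m(p(0), p(p(0)), e)  →  e   [R4 at ε]

e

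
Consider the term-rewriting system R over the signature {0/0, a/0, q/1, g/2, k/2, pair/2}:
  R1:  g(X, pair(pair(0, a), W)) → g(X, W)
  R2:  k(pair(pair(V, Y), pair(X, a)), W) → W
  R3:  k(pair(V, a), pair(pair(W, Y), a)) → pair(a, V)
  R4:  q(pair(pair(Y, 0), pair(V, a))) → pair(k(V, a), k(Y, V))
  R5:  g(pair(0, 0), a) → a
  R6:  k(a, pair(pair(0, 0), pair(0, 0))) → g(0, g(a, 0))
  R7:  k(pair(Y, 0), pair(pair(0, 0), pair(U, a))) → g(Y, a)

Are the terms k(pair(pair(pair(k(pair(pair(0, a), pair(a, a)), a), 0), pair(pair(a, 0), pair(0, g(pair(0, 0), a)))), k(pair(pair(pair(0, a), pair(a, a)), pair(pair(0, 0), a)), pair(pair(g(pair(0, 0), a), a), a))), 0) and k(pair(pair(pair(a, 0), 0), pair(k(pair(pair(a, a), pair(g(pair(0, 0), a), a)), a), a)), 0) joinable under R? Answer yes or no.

Reduce t₁ = k(pair(pair(pair(k(pair(pair(0, a), pair(a, a)), a), 0), pair(pair(a, 0), pair(0, g(pair(0, 0), a)))), k(pair(pair(pair(0, a), pair(a, a)), pair(pair(0, 0), a)), pair(pair(g(pair(0, 0), a), a), a))), 0):
1. k(pair(pair(pair(k(pair(pair(0, a), pair(a, a)), a), 0), pair(pair(a, 0), pair(0, g(pair(0, 0), a)))), k(pair(pair(pair(0, a), pair(a, a)), pair(pair(0, 0), a)), pair(pair(g(pair(0, 0), a), a), a))), 0)  →  k(pair(pair(pair(a, 0), pair(pair(a, 0), pair(0, g(pair(0, 0), a)))), k(pair(pair(pair(0, a), pair(a, a)), pair(pair(0, 0), a)), pair(pair(g(pair(0, 0), a), a), a))), 0)   [R2 at 1.1.1.1]
2. k(pair(pair(pair(a, 0), pair(pair(a, 0), pair(0, g(pair(0, 0), a)))), k(pair(pair(pair(0, a), pair(a, a)), pair(pair(0, 0), a)), pair(pair(g(pair(0, 0), a), a), a))), 0)  →  k(pair(pair(pair(a, 0), pair(pair(a, 0), pair(0, a))), k(pair(pair(pair(0, a), pair(a, a)), pair(pair(0, 0), a)), pair(pair(g(pair(0, 0), a), a), a))), 0)   [R5 at 1.1.2.2.2]
3. k(pair(pair(pair(a, 0), pair(pair(a, 0), pair(0, a))), k(pair(pair(pair(0, a), pair(a, a)), pair(pair(0, 0), a)), pair(pair(g(pair(0, 0), a), a), a))), 0)  →  k(pair(pair(pair(a, 0), pair(pair(a, 0), pair(0, a))), pair(pair(g(pair(0, 0), a), a), a)), 0)   [R2 at 1.2]
4. k(pair(pair(pair(a, 0), pair(pair(a, 0), pair(0, a))), pair(pair(g(pair(0, 0), a), a), a)), 0)  →  0   [R2 at ε]

Reduce t₂ = k(pair(pair(pair(a, 0), 0), pair(k(pair(pair(a, a), pair(g(pair(0, 0), a), a)), a), a)), 0):
1. k(pair(pair(pair(a, 0), 0), pair(k(pair(pair(a, a), pair(g(pair(0, 0), a), a)), a), a)), 0)  →  0   [R2 at ε]

yes — NF(t₁) = 0, NF(t₂) = 0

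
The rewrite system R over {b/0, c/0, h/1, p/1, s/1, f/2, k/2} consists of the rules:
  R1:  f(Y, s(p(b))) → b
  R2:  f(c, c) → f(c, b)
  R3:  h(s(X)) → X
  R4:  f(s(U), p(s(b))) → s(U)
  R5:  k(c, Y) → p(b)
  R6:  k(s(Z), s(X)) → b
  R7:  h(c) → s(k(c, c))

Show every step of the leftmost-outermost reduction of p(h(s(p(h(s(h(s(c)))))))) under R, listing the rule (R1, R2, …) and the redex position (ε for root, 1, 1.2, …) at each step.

1. p(h(s(p(h(s(h(s(c))))))))  →  p(p(h(s(h(s(c))))))   [R3 at 1]
2. p(p(h(s(h(s(c))))))  →  p(p(h(s(c))))   [R3 at 1.1]
3. p(p(h(s(c))))  →  p(p(c))   [R3 at 1.1]

p(p(c))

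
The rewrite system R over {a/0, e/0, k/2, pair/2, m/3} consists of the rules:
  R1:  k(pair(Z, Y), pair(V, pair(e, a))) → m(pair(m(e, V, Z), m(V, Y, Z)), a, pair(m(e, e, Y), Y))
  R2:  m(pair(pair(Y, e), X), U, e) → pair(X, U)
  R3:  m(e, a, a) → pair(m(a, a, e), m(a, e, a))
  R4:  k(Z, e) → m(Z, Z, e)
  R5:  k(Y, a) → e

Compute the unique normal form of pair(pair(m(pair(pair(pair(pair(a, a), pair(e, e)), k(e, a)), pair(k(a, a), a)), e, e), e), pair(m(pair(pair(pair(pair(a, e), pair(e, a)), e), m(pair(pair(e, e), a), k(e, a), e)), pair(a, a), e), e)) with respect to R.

pair(pair(pair(pair(e, a), e), e), pair(pair(pair(a, e), pair(a, a)), e))

1. pair(pair(m(pair(pair(pair(pair(a, a), pair(e, e)), k(e, a)), pair(k(a, a), a)), e, e), e), pair(m(pair(pair(pair(pair(a, e), pair(e, a)), e), m(pair(pair(e, e), a), k(e, a), e)), pair(a, a), e), e))  →  pair(pair(m(pair(pair(pair(pair(a, a), pair(e, e)), e), pair(k(a, a), a)), e, e), e), pair(m(pair(pair(pair(pair(a, e), pair(e, a)), e), m(pair(pair(e, e), a), k(e, a), e)), pair(a, a), e), e))   [R5 at 1.1.1.1.2]
2. pair(pair(m(pair(pair(pair(pair(a, a), pair(e, e)), e), pair(k(a, a), a)), e, e), e), pair(m(pair(pair(pair(pair(a, e), pair(e, a)), e), m(pair(pair(e, e), a), k(e, a), e)), pair(a, a), e), e))  →  pair(pair(pair(pair(k(a, a), a), e), e), pair(m(pair(pair(pair(pair(a, e), pair(e, a)), e), m(pair(pair(e, e), a), k(e, a), e)), pair(a, a), e), e))   [R2 at 1.1]
3. pair(pair(pair(pair(k(a, a), a), e), e), pair(m(pair(pair(pair(pair(a, e), pair(e, a)), e), m(pair(pair(e, e), a), k(e, a), e)), pair(a, a), e), e))  →  pair(pair(pair(pair(e, a), e), e), pair(m(pair(pair(pair(pair(a, e), pair(e, a)), e), m(pair(pair(e, e), a), k(e, a), e)), pair(a, a), e), e))   [R5 at 1.1.1.1]
4. pair(pair(pair(pair(e, a), e), e), pair(m(pair(pair(pair(pair(a, e), pair(e, a)), e), m(pair(pair(e, e), a), k(e, a), e)), pair(a, a), e), e))  →  pair(pair(pair(pair(e, a), e), e), pair(pair(m(pair(pair(e, e), a), k(e, a), e), pair(a, a)), e))   [R2 at 2.1]
5. pair(pair(pair(pair(e, a), e), e), pair(pair(m(pair(pair(e, e), a), k(e, a), e), pair(a, a)), e))  →  pair(pair(pair(pair(e, a), e), e), pair(pair(pair(a, k(e, a)), pair(a, a)), e))   [R2 at 2.1.1]
6. pair(pair(pair(pair(e, a), e), e), pair(pair(pair(a, k(e, a)), pair(a, a)), e))  →  pair(pair(pair(pair(e, a), e), e), pair(pair(pair(a, e), pair(a, a)), e))   [R5 at 2.1.1.2]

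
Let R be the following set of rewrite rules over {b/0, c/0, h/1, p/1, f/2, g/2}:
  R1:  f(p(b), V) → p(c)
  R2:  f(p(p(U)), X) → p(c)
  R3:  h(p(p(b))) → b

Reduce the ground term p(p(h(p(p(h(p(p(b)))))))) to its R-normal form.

p(p(b))

1. p(p(h(p(p(h(p(p(b))))))))  →  p(p(h(p(p(b)))))   [R3 at 1.1.1.1.1]
2. p(p(h(p(p(b)))))  →  p(p(b))   [R3 at 1.1]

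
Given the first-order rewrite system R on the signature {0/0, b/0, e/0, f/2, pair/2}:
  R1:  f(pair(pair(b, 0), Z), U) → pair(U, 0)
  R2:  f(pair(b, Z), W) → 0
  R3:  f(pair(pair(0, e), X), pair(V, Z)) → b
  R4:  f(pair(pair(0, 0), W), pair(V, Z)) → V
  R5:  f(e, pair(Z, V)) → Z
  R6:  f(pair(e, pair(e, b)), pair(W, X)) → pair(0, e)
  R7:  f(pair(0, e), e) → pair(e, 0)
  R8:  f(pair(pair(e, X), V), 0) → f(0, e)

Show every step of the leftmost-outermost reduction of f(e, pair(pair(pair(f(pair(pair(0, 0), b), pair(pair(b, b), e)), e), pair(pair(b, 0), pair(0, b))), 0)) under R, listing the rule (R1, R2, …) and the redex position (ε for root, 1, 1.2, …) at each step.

1. f(e, pair(pair(pair(f(pair(pair(0, 0), b), pair(pair(b, b), e)), e), pair(pair(b, 0), pair(0, b))), 0))  →  pair(pair(f(pair(pair(0, 0), b), pair(pair(b, b), e)), e), pair(pair(b, 0), pair(0, b)))   [R5 at ε]
2. pair(pair(f(pair(pair(0, 0), b), pair(pair(b, b), e)), e), pair(pair(b, 0), pair(0, b)))  →  pair(pair(pair(b, b), e), pair(pair(b, 0), pair(0, b)))   [R4 at 1.1]

pair(pair(pair(b, b), e), pair(pair(b, 0), pair(0, b)))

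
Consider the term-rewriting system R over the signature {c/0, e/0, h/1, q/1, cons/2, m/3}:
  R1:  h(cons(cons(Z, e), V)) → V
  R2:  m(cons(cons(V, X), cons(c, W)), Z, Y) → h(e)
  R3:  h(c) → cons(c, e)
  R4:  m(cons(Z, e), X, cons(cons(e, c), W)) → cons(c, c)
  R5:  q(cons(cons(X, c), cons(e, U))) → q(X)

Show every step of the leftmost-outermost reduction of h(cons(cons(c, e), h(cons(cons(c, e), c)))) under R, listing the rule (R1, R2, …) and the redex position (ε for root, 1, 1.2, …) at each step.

1. h(cons(cons(c, e), h(cons(cons(c, e), c))))  →  h(cons(cons(c, e), c))   [R1 at ε]
2. h(cons(cons(c, e), c))  →  c   [R1 at ε]

c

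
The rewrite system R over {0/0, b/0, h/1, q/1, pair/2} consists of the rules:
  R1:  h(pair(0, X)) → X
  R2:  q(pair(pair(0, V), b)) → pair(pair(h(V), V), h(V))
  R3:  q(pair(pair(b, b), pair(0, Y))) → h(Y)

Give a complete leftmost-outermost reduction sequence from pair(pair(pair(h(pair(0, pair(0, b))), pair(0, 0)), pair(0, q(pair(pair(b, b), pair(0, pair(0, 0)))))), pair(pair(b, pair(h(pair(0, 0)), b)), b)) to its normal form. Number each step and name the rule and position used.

pair(pair(pair(pair(0, b), pair(0, 0)), pair(0, 0)), pair(pair(b, pair(0, b)), b))

1. pair(pair(pair(h(pair(0, pair(0, b))), pair(0, 0)), pair(0, q(pair(pair(b, b), pair(0, pair(0, 0)))))), pair(pair(b, pair(h(pair(0, 0)), b)), b))  →  pair(pair(pair(pair(0, b), pair(0, 0)), pair(0, q(pair(pair(b, b), pair(0, pair(0, 0)))))), pair(pair(b, pair(h(pair(0, 0)), b)), b))   [R1 at 1.1.1]
2. pair(pair(pair(pair(0, b), pair(0, 0)), pair(0, q(pair(pair(b, b), pair(0, pair(0, 0)))))), pair(pair(b, pair(h(pair(0, 0)), b)), b))  →  pair(pair(pair(pair(0, b), pair(0, 0)), pair(0, h(pair(0, 0)))), pair(pair(b, pair(h(pair(0, 0)), b)), b))   [R3 at 1.2.2]
3. pair(pair(pair(pair(0, b), pair(0, 0)), pair(0, h(pair(0, 0)))), pair(pair(b, pair(h(pair(0, 0)), b)), b))  →  pair(pair(pair(pair(0, b), pair(0, 0)), pair(0, 0)), pair(pair(b, pair(h(pair(0, 0)), b)), b))   [R1 at 1.2.2]
4. pair(pair(pair(pair(0, b), pair(0, 0)), pair(0, 0)), pair(pair(b, pair(h(pair(0, 0)), b)), b))  →  pair(pair(pair(pair(0, b), pair(0, 0)), pair(0, 0)), pair(pair(b, pair(0, b)), b))   [R1 at 2.1.2.1]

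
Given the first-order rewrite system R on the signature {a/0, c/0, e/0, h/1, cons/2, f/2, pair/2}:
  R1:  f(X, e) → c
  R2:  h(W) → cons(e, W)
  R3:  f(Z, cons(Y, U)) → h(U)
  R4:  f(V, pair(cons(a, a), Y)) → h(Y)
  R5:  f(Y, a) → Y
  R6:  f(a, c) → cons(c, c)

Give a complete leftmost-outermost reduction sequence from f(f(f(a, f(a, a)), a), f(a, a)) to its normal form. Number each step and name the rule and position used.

a

1. f(f(f(a, f(a, a)), a), f(a, a))  →  f(f(a, f(a, a)), f(a, a))   [R5 at 1]
2. f(f(a, f(a, a)), f(a, a))  →  f(f(a, a), f(a, a))   [R5 at 1.2]
3. f(f(a, a), f(a, a))  →  f(a, f(a, a))   [R5 at 1]
4. f(a, f(a, a))  →  f(a, a)   [R5 at 2]
5. f(a, a)  →  a   [R5 at ε]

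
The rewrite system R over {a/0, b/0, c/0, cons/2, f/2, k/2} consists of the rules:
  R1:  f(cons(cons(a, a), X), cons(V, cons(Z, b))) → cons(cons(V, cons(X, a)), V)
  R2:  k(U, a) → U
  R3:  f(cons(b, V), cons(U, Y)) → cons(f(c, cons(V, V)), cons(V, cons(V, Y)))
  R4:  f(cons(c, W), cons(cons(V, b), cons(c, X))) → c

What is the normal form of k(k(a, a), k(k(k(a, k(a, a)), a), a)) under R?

a

1. k(k(a, a), k(k(k(a, k(a, a)), a), a))  →  k(a, k(k(k(a, k(a, a)), a), a))   [R2 at 1]
2. k(a, k(k(k(a, k(a, a)), a), a))  →  k(a, k(k(a, k(a, a)), a))   [R2 at 2]
3. k(a, k(k(a, k(a, a)), a))  →  k(a, k(a, k(a, a)))   [R2 at 2]
4. k(a, k(a, k(a, a)))  →  k(a, k(a, a))   [R2 at 2.2]
5. k(a, k(a, a))  →  k(a, a)   [R2 at 2]
6. k(a, a)  →  a   [R2 at ε]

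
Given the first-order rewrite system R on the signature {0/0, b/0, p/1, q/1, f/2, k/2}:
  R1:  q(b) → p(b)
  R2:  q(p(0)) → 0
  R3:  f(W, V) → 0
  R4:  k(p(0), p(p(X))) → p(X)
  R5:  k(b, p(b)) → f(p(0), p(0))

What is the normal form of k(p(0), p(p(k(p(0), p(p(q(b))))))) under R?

1. k(p(0), p(p(k(p(0), p(p(q(b)))))))  →  p(k(p(0), p(p(q(b)))))   [R4 at ε]
2. p(k(p(0), p(p(q(b)))))  →  p(p(q(b)))   [R4 at 1]
3. p(p(q(b)))  →  p(p(p(b)))   [R1 at 1.1]

p(p(p(b)))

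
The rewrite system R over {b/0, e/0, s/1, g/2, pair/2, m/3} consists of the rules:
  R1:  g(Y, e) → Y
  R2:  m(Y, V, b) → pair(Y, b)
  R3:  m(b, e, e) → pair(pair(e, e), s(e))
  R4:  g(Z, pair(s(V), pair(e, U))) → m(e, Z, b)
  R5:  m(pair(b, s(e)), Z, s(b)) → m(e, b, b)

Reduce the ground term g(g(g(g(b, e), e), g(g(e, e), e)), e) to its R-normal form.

b

1. g(g(g(g(b, e), e), g(g(e, e), e)), e)  →  g(g(g(b, e), e), g(g(e, e), e))   [R1 at ε]
2. g(g(g(b, e), e), g(g(e, e), e))  →  g(g(b, e), g(g(e, e), e))   [R1 at 1]
3. g(g(b, e), g(g(e, e), e))  →  g(b, g(g(e, e), e))   [R1 at 1]
4. g(b, g(g(e, e), e))  →  g(b, g(e, e))   [R1 at 2]
5. g(b, g(e, e))  →  g(b, e)   [R1 at 2]
6. g(b, e)  →  b   [R1 at ε]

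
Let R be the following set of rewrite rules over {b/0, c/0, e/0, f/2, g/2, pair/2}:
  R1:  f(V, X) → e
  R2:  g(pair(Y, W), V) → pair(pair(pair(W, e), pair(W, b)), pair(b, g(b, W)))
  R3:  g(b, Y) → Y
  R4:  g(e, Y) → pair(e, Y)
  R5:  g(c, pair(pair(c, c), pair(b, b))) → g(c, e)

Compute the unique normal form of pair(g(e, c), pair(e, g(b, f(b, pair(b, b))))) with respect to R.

pair(pair(e, c), pair(e, e))

1. pair(g(e, c), pair(e, g(b, f(b, pair(b, b)))))  →  pair(pair(e, c), pair(e, g(b, f(b, pair(b, b)))))   [R4 at 1]
2. pair(pair(e, c), pair(e, g(b, f(b, pair(b, b)))))  →  pair(pair(e, c), pair(e, f(b, pair(b, b))))   [R3 at 2.2]
3. pair(pair(e, c), pair(e, f(b, pair(b, b))))  →  pair(pair(e, c), pair(e, e))   [R1 at 2.2]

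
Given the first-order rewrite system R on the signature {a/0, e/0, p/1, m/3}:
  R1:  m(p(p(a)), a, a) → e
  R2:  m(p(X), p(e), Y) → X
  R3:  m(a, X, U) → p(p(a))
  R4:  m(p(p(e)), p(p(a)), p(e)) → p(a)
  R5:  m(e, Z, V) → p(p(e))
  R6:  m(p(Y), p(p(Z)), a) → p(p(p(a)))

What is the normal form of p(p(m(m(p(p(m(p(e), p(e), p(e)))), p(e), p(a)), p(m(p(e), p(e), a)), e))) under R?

p(p(e))

1. p(p(m(m(p(p(m(p(e), p(e), p(e)))), p(e), p(a)), p(m(p(e), p(e), a)), e)))  →  p(p(m(p(m(p(e), p(e), p(e))), p(m(p(e), p(e), a)), e)))   [R2 at 1.1.1]
2. p(p(m(p(m(p(e), p(e), p(e))), p(m(p(e), p(e), a)), e)))  →  p(p(m(p(e), p(m(p(e), p(e), a)), e)))   [R2 at 1.1.1.1]
3. p(p(m(p(e), p(m(p(e), p(e), a)), e)))  →  p(p(m(p(e), p(e), e)))   [R2 at 1.1.2.1]
4. p(p(m(p(e), p(e), e)))  →  p(p(e))   [R2 at 1.1]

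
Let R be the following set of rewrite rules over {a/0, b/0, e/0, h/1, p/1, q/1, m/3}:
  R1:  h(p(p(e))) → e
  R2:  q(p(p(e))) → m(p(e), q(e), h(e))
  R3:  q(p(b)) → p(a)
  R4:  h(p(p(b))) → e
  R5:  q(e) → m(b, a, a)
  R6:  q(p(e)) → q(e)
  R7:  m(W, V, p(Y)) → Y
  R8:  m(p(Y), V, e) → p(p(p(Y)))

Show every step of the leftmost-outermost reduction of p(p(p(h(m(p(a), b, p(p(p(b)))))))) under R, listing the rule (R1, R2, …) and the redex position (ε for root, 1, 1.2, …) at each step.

1. p(p(p(h(m(p(a), b, p(p(p(b))))))))  →  p(p(p(h(p(p(b))))))   [R7 at 1.1.1.1]
2. p(p(p(h(p(p(b))))))  →  p(p(p(e)))   [R4 at 1.1.1]

p(p(p(e)))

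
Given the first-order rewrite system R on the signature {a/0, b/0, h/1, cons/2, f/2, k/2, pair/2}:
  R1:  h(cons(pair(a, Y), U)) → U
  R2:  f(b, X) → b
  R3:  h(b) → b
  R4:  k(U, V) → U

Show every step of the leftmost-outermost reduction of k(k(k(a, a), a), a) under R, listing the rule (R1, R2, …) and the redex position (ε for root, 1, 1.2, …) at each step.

a

1. k(k(k(a, a), a), a)  →  k(k(a, a), a)   [R4 at ε]
2. k(k(a, a), a)  →  k(a, a)   [R4 at ε]
3. k(a, a)  →  a   [R4 at ε]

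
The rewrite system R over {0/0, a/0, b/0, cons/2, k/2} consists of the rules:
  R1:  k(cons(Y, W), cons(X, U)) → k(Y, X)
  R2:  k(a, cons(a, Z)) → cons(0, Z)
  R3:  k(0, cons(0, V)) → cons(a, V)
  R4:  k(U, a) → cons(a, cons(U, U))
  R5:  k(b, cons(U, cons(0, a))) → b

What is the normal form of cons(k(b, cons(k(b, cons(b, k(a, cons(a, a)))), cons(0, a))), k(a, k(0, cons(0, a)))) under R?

cons(b, cons(0, a))

1. cons(k(b, cons(k(b, cons(b, k(a, cons(a, a)))), cons(0, a))), k(a, k(0, cons(0, a))))  →  cons(b, k(a, k(0, cons(0, a))))   [R5 at 1]
2. cons(b, k(a, k(0, cons(0, a))))  →  cons(b, k(a, cons(a, a)))   [R3 at 2.2]
3. cons(b, k(a, cons(a, a)))  →  cons(b, cons(0, a))   [R2 at 2]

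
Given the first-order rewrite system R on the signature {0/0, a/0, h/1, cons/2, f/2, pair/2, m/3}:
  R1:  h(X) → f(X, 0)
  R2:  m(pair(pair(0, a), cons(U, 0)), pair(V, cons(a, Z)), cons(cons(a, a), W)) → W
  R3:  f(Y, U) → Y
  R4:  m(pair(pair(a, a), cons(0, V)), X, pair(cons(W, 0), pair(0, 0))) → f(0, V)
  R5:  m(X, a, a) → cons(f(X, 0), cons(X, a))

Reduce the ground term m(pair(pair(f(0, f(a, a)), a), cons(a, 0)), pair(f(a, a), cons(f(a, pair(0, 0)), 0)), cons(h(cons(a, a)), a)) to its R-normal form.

a

1. m(pair(pair(f(0, f(a, a)), a), cons(a, 0)), pair(f(a, a), cons(f(a, pair(0, 0)), 0)), cons(h(cons(a, a)), a))  →  m(pair(pair(0, a), cons(a, 0)), pair(f(a, a), cons(f(a, pair(0, 0)), 0)), cons(h(cons(a, a)), a))   [R3 at 1.1.1]
2. m(pair(pair(0, a), cons(a, 0)), pair(f(a, a), cons(f(a, pair(0, 0)), 0)), cons(h(cons(a, a)), a))  →  m(pair(pair(0, a), cons(a, 0)), pair(a, cons(f(a, pair(0, 0)), 0)), cons(h(cons(a, a)), a))   [R3 at 2.1]
3. m(pair(pair(0, a), cons(a, 0)), pair(a, cons(f(a, pair(0, 0)), 0)), cons(h(cons(a, a)), a))  →  m(pair(pair(0, a), cons(a, 0)), pair(a, cons(a, 0)), cons(h(cons(a, a)), a))   [R3 at 2.2.1]
4. m(pair(pair(0, a), cons(a, 0)), pair(a, cons(a, 0)), cons(h(cons(a, a)), a))  →  m(pair(pair(0, a), cons(a, 0)), pair(a, cons(a, 0)), cons(f(cons(a, a), 0), a))   [R1 at 3.1]
5. m(pair(pair(0, a), cons(a, 0)), pair(a, cons(a, 0)), cons(f(cons(a, a), 0), a))  →  m(pair(pair(0, a), cons(a, 0)), pair(a, cons(a, 0)), cons(cons(a, a), a))   [R3 at 3.1]
6. m(pair(pair(0, a), cons(a, 0)), pair(a, cons(a, 0)), cons(cons(a, a), a))  →  a   [R2 at ε]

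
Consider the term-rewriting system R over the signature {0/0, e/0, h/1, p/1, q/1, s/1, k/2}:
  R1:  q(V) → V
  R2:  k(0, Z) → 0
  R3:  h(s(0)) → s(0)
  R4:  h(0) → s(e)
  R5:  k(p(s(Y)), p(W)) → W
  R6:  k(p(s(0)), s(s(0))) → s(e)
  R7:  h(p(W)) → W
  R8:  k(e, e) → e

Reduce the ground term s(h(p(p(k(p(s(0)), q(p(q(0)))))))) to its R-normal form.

s(p(0))

1. s(h(p(p(k(p(s(0)), q(p(q(0))))))))  →  s(p(k(p(s(0)), q(p(q(0))))))   [R7 at 1]
2. s(p(k(p(s(0)), q(p(q(0))))))  →  s(p(k(p(s(0)), p(q(0)))))   [R1 at 1.1.2]
3. s(p(k(p(s(0)), p(q(0)))))  →  s(p(q(0)))   [R5 at 1.1]
4. s(p(q(0)))  →  s(p(0))   [R1 at 1.1]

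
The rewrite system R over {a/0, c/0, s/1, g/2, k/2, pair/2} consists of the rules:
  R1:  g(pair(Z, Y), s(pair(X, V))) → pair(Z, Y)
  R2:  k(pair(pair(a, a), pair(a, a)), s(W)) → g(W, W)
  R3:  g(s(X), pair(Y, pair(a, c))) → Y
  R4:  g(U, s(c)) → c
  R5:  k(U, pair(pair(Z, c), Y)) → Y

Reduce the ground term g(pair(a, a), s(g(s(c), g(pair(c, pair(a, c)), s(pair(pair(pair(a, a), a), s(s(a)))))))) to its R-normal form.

c

1. g(pair(a, a), s(g(s(c), g(pair(c, pair(a, c)), s(pair(pair(pair(a, a), a), s(s(a))))))))  →  g(pair(a, a), s(g(s(c), pair(c, pair(a, c)))))   [R1 at 2.1.2]
2. g(pair(a, a), s(g(s(c), pair(c, pair(a, c)))))  →  g(pair(a, a), s(c))   [R3 at 2.1]
3. g(pair(a, a), s(c))  →  c   [R4 at ε]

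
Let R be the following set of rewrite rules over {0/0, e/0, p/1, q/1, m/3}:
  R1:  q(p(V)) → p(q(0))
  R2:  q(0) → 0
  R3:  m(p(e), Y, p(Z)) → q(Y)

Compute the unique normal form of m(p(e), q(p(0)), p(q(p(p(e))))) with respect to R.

p(0)

1. m(p(e), q(p(0)), p(q(p(p(e)))))  →  q(q(p(0)))   [R3 at ε]
2. q(q(p(0)))  →  q(p(q(0)))   [R1 at 1]
3. q(p(q(0)))  →  p(q(0))   [R1 at ε]
4. p(q(0))  →  p(0)   [R2 at 1]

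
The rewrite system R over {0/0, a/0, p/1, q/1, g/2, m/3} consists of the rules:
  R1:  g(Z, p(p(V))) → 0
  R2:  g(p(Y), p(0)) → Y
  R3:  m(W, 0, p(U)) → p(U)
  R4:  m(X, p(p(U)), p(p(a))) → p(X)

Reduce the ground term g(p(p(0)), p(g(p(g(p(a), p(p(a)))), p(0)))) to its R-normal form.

1. g(p(p(0)), p(g(p(g(p(a), p(p(a)))), p(0))))  →  g(p(p(0)), p(g(p(a), p(p(a)))))   [R2 at 2.1]
2. g(p(p(0)), p(g(p(a), p(p(a)))))  →  g(p(p(0)), p(0))   [R1 at 2.1]
3. g(p(p(0)), p(0))  →  p(0)   [R2 at ε]

p(0)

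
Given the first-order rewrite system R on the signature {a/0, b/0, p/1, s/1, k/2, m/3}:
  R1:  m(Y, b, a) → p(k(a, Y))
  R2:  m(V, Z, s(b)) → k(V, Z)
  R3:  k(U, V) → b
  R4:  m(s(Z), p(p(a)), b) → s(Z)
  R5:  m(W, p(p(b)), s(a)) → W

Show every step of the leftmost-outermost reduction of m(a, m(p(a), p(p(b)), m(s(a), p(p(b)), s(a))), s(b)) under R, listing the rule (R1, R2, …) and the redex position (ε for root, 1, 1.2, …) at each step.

b

1. m(a, m(p(a), p(p(b)), m(s(a), p(p(b)), s(a))), s(b))  →  k(a, m(p(a), p(p(b)), m(s(a), p(p(b)), s(a))))   [R2 at ε]
2. k(a, m(p(a), p(p(b)), m(s(a), p(p(b)), s(a))))  →  b   [R3 at ε]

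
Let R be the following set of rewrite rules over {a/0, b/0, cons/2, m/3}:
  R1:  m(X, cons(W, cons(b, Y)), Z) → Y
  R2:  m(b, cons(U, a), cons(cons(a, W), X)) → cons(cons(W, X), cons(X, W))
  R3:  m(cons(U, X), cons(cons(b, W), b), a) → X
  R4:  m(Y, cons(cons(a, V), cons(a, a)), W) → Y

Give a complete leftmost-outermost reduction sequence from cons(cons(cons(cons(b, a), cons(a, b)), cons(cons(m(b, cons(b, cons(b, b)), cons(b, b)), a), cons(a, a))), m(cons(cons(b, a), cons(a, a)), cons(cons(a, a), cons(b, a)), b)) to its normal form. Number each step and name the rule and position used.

1. cons(cons(cons(cons(b, a), cons(a, b)), cons(cons(m(b, cons(b, cons(b, b)), cons(b, b)), a), cons(a, a))), m(cons(cons(b, a), cons(a, a)), cons(cons(a, a), cons(b, a)), b))  →  cons(cons(cons(cons(b, a), cons(a, b)), cons(cons(b, a), cons(a, a))), m(cons(cons(b, a), cons(a, a)), cons(cons(a, a), cons(b, a)), b))   [R1 at 1.2.1.1]
2. cons(cons(cons(cons(b, a), cons(a, b)), cons(cons(b, a), cons(a, a))), m(cons(cons(b, a), cons(a, a)), cons(cons(a, a), cons(b, a)), b))  →  cons(cons(cons(cons(b, a), cons(a, b)), cons(cons(b, a), cons(a, a))), a)   [R1 at 2]

cons(cons(cons(cons(b, a), cons(a, b)), cons(cons(b, a), cons(a, a))), a)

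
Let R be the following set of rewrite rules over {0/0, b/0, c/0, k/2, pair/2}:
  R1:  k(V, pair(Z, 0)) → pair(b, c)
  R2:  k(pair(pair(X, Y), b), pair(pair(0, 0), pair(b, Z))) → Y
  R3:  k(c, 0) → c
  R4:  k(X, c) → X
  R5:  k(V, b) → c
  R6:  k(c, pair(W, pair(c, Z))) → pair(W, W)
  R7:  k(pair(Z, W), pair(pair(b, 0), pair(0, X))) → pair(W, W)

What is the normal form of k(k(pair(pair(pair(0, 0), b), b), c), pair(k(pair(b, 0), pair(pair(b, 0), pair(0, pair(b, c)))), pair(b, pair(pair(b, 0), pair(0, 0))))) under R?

b

1. k(k(pair(pair(pair(0, 0), b), b), c), pair(k(pair(b, 0), pair(pair(b, 0), pair(0, pair(b, c)))), pair(b, pair(pair(b, 0), pair(0, 0)))))  →  k(pair(pair(pair(0, 0), b), b), pair(k(pair(b, 0), pair(pair(b, 0), pair(0, pair(b, c)))), pair(b, pair(pair(b, 0), pair(0, 0)))))   [R4 at 1]
2. k(pair(pair(pair(0, 0), b), b), pair(k(pair(b, 0), pair(pair(b, 0), pair(0, pair(b, c)))), pair(b, pair(pair(b, 0), pair(0, 0)))))  →  k(pair(pair(pair(0, 0), b), b), pair(pair(0, 0), pair(b, pair(pair(b, 0), pair(0, 0)))))   [R7 at 2.1]
3. k(pair(pair(pair(0, 0), b), b), pair(pair(0, 0), pair(b, pair(pair(b, 0), pair(0, 0)))))  →  b   [R2 at ε]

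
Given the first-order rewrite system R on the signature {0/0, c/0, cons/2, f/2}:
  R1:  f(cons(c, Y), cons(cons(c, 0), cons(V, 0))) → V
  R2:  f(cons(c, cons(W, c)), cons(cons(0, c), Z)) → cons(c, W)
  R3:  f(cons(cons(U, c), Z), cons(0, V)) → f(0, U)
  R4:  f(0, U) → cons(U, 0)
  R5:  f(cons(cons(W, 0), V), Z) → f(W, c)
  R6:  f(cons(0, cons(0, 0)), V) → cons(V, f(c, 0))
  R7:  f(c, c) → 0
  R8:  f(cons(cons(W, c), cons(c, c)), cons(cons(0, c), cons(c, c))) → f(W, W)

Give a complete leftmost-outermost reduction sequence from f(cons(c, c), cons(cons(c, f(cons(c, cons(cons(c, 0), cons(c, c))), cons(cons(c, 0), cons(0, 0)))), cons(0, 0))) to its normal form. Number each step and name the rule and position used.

1. f(cons(c, c), cons(cons(c, f(cons(c, cons(cons(c, 0), cons(c, c))), cons(cons(c, 0), cons(0, 0)))), cons(0, 0)))  →  f(cons(c, c), cons(cons(c, 0), cons(0, 0)))   [R1 at 2.1.2]
2. f(cons(c, c), cons(cons(c, 0), cons(0, 0)))  →  0   [R1 at ε]

0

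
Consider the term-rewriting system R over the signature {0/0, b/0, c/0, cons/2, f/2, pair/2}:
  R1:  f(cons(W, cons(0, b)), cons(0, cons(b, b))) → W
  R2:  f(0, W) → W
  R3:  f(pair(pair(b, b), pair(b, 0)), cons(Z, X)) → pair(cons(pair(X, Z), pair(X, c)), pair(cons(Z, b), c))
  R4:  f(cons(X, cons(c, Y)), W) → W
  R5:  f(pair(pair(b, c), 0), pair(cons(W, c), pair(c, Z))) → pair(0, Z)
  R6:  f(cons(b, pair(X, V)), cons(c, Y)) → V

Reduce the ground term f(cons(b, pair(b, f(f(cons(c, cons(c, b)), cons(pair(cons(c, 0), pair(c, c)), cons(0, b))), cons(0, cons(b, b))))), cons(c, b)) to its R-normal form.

pair(cons(c, 0), pair(c, c))

1. f(cons(b, pair(b, f(f(cons(c, cons(c, b)), cons(pair(cons(c, 0), pair(c, c)), cons(0, b))), cons(0, cons(b, b))))), cons(c, b))  →  f(f(cons(c, cons(c, b)), cons(pair(cons(c, 0), pair(c, c)), cons(0, b))), cons(0, cons(b, b)))   [R6 at ε]
2. f(f(cons(c, cons(c, b)), cons(pair(cons(c, 0), pair(c, c)), cons(0, b))), cons(0, cons(b, b)))  →  f(cons(pair(cons(c, 0), pair(c, c)), cons(0, b)), cons(0, cons(b, b)))   [R4 at 1]
3. f(cons(pair(cons(c, 0), pair(c, c)), cons(0, b)), cons(0, cons(b, b)))  →  pair(cons(c, 0), pair(c, c))   [R1 at ε]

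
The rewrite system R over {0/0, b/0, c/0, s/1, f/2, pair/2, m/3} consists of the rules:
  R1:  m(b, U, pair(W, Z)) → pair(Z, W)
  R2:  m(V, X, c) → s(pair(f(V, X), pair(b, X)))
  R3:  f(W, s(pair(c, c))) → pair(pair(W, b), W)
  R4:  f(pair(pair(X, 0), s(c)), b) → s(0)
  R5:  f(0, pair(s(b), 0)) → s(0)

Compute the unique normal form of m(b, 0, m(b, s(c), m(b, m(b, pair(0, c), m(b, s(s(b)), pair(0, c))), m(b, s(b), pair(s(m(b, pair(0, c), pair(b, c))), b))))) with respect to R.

1. m(b, 0, m(b, s(c), m(b, m(b, pair(0, c), m(b, s(s(b)), pair(0, c))), m(b, s(b), pair(s(m(b, pair(0, c), pair(b, c))), b)))))  →  m(b, 0, m(b, s(c), m(b, m(b, pair(0, c), pair(c, 0)), m(b, s(b), pair(s(m(b, pair(0, c), pair(b, c))), b)))))   [R1 at 3.3.2.3]
2. m(b, 0, m(b, s(c), m(b, m(b, pair(0, c), pair(c, 0)), m(b, s(b), pair(s(m(b, pair(0, c), pair(b, c))), b)))))  →  m(b, 0, m(b, s(c), m(b, pair(0, c), m(b, s(b), pair(s(m(b, pair(0, c), pair(b, c))), b)))))   [R1 at 3.3.2]
3. m(b, 0, m(b, s(c), m(b, pair(0, c), m(b, s(b), pair(s(m(b, pair(0, c), pair(b, c))), b)))))  →  m(b, 0, m(b, s(c), m(b, pair(0, c), pair(b, s(m(b, pair(0, c), pair(b, c)))))))   [R1 at 3.3.3]
4. m(b, 0, m(b, s(c), m(b, pair(0, c), pair(b, s(m(b, pair(0, c), pair(b, c)))))))  →  m(b, 0, m(b, s(c), pair(s(m(b, pair(0, c), pair(b, c))), b)))   [R1 at 3.3]
5. m(b, 0, m(b, s(c), pair(s(m(b, pair(0, c), pair(b, c))), b)))  →  m(b, 0, pair(b, s(m(b, pair(0, c), pair(b, c)))))   [R1 at 3]
6. m(b, 0, pair(b, s(m(b, pair(0, c), pair(b, c)))))  →  pair(s(m(b, pair(0, c), pair(b, c))), b)   [R1 at ε]
7. pair(s(m(b, pair(0, c), pair(b, c))), b)  →  pair(s(pair(c, b)), b)   [R1 at 1.1]

pair(s(pair(c, b)), b)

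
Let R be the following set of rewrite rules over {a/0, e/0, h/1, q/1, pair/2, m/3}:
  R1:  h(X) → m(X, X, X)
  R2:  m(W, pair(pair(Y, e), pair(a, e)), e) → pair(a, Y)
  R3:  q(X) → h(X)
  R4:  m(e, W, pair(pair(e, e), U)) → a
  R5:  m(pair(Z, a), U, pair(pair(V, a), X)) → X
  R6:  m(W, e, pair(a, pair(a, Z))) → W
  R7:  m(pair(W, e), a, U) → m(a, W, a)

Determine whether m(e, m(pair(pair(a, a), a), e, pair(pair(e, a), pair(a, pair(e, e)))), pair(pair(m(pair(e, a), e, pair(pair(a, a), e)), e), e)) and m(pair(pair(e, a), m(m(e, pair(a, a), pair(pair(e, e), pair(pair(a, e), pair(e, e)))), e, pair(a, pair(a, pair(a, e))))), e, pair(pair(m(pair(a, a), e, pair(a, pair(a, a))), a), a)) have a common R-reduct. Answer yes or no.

yes — NF(t₁) = a, NF(t₂) = a

Reduce t₁ = m(e, m(pair(pair(a, a), a), e, pair(pair(e, a), pair(a, pair(e, e)))), pair(pair(m(pair(e, a), e, pair(pair(a, a), e)), e), e)):
1. m(e, m(pair(pair(a, a), a), e, pair(pair(e, a), pair(a, pair(e, e)))), pair(pair(m(pair(e, a), e, pair(pair(a, a), e)), e), e))  →  m(e, pair(a, pair(e, e)), pair(pair(m(pair(e, a), e, pair(pair(a, a), e)), e), e))   [R5 at 2]
2. m(e, pair(a, pair(e, e)), pair(pair(m(pair(e, a), e, pair(pair(a, a), e)), e), e))  →  m(e, pair(a, pair(e, e)), pair(pair(e, e), e))   [R5 at 3.1.1]
3. m(e, pair(a, pair(e, e)), pair(pair(e, e), e))  →  a   [R4 at ε]

Reduce t₂ = m(pair(pair(e, a), m(m(e, pair(a, a), pair(pair(e, e), pair(pair(a, e), pair(e, e)))), e, pair(a, pair(a, pair(a, e))))), e, pair(pair(m(pair(a, a), e, pair(a, pair(a, a))), a), a)):
1. m(pair(pair(e, a), m(m(e, pair(a, a), pair(pair(e, e), pair(pair(a, e), pair(e, e)))), e, pair(a, pair(a, pair(a, e))))), e, pair(pair(m(pair(a, a), e, pair(a, pair(a, a))), a), a))  →  m(pair(pair(e, a), m(e, pair(a, a), pair(pair(e, e), pair(pair(a, e), pair(e, e))))), e, pair(pair(m(pair(a, a), e, pair(a, pair(a, a))), a), a))   [R6 at 1.2]
2. m(pair(pair(e, a), m(e, pair(a, a), pair(pair(e, e), pair(pair(a, e), pair(e, e))))), e, pair(pair(m(pair(a, a), e, pair(a, pair(a, a))), a), a))  →  m(pair(pair(e, a), a), e, pair(pair(m(pair(a, a), e, pair(a, pair(a, a))), a), a))   [R4 at 1.2]
3. m(pair(pair(e, a), a), e, pair(pair(m(pair(a, a), e, pair(a, pair(a, a))), a), a))  →  a   [R5 at ε]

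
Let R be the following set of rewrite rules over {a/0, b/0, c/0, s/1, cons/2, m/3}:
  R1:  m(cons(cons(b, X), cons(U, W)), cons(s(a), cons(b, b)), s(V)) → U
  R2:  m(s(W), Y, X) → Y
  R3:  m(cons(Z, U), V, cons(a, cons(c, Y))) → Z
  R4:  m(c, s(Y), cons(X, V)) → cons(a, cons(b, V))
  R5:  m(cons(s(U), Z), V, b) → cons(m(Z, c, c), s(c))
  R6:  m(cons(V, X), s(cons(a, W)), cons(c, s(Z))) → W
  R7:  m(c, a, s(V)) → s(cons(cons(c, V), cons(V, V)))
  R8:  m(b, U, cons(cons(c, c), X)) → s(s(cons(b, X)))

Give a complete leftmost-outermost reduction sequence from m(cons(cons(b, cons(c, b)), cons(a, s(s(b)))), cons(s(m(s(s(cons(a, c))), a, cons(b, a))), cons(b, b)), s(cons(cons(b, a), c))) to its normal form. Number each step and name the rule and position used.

a

1. m(cons(cons(b, cons(c, b)), cons(a, s(s(b)))), cons(s(m(s(s(cons(a, c))), a, cons(b, a))), cons(b, b)), s(cons(cons(b, a), c)))  →  m(cons(cons(b, cons(c, b)), cons(a, s(s(b)))), cons(s(a), cons(b, b)), s(cons(cons(b, a), c)))   [R2 at 2.1.1]
2. m(cons(cons(b, cons(c, b)), cons(a, s(s(b)))), cons(s(a), cons(b, b)), s(cons(cons(b, a), c)))  →  a   [R1 at ε]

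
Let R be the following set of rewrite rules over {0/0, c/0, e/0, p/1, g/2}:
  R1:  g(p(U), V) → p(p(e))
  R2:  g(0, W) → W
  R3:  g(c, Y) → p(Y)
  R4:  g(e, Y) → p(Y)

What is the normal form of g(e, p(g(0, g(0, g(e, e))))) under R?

p(p(p(e)))

1. g(e, p(g(0, g(0, g(e, e)))))  →  p(p(g(0, g(0, g(e, e)))))   [R4 at ε]
2. p(p(g(0, g(0, g(e, e)))))  →  p(p(g(0, g(e, e))))   [R2 at 1.1]
3. p(p(g(0, g(e, e))))  →  p(p(g(e, e)))   [R2 at 1.1]
4. p(p(g(e, e)))  →  p(p(p(e)))   [R4 at 1.1]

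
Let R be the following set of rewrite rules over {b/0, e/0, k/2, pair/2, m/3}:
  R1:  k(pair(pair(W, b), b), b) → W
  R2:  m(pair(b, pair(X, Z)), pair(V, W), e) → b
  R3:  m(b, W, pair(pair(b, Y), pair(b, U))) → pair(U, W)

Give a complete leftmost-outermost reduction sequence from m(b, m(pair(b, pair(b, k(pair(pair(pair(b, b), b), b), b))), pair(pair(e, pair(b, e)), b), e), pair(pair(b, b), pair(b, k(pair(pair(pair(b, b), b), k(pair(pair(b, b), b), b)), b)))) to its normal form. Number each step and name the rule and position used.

pair(pair(b, b), b)

1. m(b, m(pair(b, pair(b, k(pair(pair(pair(b, b), b), b), b))), pair(pair(e, pair(b, e)), b), e), pair(pair(b, b), pair(b, k(pair(pair(pair(b, b), b), k(pair(pair(b, b), b), b)), b))))  →  pair(k(pair(pair(pair(b, b), b), k(pair(pair(b, b), b), b)), b), m(pair(b, pair(b, k(pair(pair(pair(b, b), b), b), b))), pair(pair(e, pair(b, e)), b), e))   [R3 at ε]
2. pair(k(pair(pair(pair(b, b), b), k(pair(pair(b, b), b), b)), b), m(pair(b, pair(b, k(pair(pair(pair(b, b), b), b), b))), pair(pair(e, pair(b, e)), b), e))  →  pair(k(pair(pair(pair(b, b), b), b), b), m(pair(b, pair(b, k(pair(pair(pair(b, b), b), b), b))), pair(pair(e, pair(b, e)), b), e))   [R1 at 1.1.2]
3. pair(k(pair(pair(pair(b, b), b), b), b), m(pair(b, pair(b, k(pair(pair(pair(b, b), b), b), b))), pair(pair(e, pair(b, e)), b), e))  →  pair(pair(b, b), m(pair(b, pair(b, k(pair(pair(pair(b, b), b), b), b))), pair(pair(e, pair(b, e)), b), e))   [R1 at 1]
4. pair(pair(b, b), m(pair(b, pair(b, k(pair(pair(pair(b, b), b), b), b))), pair(pair(e, pair(b, e)), b), e))  →  pair(pair(b, b), b)   [R2 at 2]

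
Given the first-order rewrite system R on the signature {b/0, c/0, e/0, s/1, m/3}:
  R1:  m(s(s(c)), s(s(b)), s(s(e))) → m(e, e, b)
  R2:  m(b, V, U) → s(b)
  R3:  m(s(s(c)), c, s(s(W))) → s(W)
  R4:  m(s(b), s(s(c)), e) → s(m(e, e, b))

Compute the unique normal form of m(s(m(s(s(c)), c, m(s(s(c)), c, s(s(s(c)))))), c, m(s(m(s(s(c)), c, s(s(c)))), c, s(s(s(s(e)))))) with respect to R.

1. m(s(m(s(s(c)), c, m(s(s(c)), c, s(s(s(c)))))), c, m(s(m(s(s(c)), c, s(s(c)))), c, s(s(s(s(e))))))  →  m(s(m(s(s(c)), c, s(s(c)))), c, m(s(m(s(s(c)), c, s(s(c)))), c, s(s(s(s(e))))))   [R3 at 1.1.3]
2. m(s(m(s(s(c)), c, s(s(c)))), c, m(s(m(s(s(c)), c, s(s(c)))), c, s(s(s(s(e))))))  →  m(s(s(c)), c, m(s(m(s(s(c)), c, s(s(c)))), c, s(s(s(s(e))))))   [R3 at 1.1]
3. m(s(s(c)), c, m(s(m(s(s(c)), c, s(s(c)))), c, s(s(s(s(e))))))  →  m(s(s(c)), c, m(s(s(c)), c, s(s(s(s(e))))))   [R3 at 3.1.1]
4. m(s(s(c)), c, m(s(s(c)), c, s(s(s(s(e))))))  →  m(s(s(c)), c, s(s(s(e))))   [R3 at 3]
5. m(s(s(c)), c, s(s(s(e))))  →  s(s(e))   [R3 at ε]

s(s(e))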